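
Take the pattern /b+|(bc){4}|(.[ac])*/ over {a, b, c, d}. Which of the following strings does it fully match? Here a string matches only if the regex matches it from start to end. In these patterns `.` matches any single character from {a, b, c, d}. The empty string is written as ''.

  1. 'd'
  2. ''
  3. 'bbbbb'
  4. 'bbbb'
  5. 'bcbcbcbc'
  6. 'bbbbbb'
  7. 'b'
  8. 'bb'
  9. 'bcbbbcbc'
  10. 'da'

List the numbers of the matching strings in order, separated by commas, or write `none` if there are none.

1. 'd' → no match
2. '' → match
3. 'bbbbb' → match
4. 'bbbb' → match
5. 'bcbcbcbc' → match
6. 'bbbbbb' → match
7. 'b' → match
8. 'bb' → match
9. 'bcbbbcbc' → no match
10. 'da' → match

2, 3, 4, 5, 6, 7, 8, 10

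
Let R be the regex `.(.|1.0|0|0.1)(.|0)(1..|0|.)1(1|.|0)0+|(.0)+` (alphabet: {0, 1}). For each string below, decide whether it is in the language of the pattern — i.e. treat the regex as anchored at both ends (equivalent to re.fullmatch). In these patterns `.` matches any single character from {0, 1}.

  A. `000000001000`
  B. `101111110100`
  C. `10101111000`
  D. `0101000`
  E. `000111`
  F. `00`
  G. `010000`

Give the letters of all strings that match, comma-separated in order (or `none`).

A, F

A → match
B → no match
C → no match
D → no match
E → no match — must end with `0`
F → match
G → no match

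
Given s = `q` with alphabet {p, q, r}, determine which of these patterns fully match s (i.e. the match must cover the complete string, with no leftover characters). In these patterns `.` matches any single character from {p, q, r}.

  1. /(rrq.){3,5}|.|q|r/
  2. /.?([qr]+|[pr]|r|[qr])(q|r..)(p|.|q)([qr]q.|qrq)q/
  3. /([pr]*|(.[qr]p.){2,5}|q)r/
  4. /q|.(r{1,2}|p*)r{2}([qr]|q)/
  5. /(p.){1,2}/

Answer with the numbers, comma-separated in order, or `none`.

1 → match
2 → no match
3 → no match — must end with `r`
4 → match
5 → no match — must start with `p`

1, 4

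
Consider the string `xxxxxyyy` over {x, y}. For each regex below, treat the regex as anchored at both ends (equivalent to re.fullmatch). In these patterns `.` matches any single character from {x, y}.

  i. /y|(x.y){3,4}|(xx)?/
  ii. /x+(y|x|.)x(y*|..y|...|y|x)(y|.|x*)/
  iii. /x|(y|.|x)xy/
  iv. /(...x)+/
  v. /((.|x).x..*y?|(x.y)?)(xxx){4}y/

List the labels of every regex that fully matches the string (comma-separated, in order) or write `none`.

i → no match
ii → match
iii → no match
iv → no match — must end with `x`
v → no match — must end with `xxxy`

ii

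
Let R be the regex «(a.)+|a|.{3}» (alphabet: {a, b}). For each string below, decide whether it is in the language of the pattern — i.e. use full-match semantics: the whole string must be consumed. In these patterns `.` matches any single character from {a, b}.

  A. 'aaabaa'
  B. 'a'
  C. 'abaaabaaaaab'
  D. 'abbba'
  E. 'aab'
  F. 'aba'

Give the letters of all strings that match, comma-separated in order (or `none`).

A, B, C, E, F

A. 'aaabaa' → match
B. 'a' → match
C. 'abaaabaaaaab' → match
D. 'abbba' → no match
E. 'aab' → match
F. 'aba' → match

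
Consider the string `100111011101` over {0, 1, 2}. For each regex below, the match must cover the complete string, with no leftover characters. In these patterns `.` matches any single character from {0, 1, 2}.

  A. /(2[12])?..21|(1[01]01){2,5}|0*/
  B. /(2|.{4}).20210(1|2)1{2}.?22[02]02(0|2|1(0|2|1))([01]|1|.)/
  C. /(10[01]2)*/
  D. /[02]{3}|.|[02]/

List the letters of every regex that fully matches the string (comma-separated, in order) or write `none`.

A → match
B → no match
C → no match
D → no match

A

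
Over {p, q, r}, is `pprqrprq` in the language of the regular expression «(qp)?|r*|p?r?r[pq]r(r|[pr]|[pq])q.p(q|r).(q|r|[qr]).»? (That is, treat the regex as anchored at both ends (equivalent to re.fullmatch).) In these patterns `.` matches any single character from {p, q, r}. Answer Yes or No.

No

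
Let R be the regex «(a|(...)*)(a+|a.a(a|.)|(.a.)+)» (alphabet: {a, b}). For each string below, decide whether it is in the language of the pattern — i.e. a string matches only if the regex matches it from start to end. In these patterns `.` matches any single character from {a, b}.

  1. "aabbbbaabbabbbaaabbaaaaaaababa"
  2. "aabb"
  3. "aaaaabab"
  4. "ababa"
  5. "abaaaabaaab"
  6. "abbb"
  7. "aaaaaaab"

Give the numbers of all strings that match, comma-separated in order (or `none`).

none

1 → no match
2 → no match
3 → no match
4 → no match
5 → no match
6 → no match
7 → no match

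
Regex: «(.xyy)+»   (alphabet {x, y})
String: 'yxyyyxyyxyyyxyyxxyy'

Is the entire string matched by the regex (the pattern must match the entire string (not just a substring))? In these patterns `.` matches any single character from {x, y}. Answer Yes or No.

No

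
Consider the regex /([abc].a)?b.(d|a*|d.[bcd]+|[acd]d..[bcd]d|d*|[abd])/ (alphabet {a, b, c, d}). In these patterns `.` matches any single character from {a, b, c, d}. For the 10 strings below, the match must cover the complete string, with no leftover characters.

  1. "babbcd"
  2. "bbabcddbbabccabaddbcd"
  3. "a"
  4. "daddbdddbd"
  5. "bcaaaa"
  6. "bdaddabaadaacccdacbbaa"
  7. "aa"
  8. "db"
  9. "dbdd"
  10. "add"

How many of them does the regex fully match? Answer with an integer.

1. "babbcd" → no match
2 → no match
3. "a" → no match
4. "daddbdddbd" → no match
5. "bcaaaa" → match
6 → no match
7. "aa" → no match
8. "db" → no match
9. "dbdd" → no match
10. "add" → no match
Total matched: 1

1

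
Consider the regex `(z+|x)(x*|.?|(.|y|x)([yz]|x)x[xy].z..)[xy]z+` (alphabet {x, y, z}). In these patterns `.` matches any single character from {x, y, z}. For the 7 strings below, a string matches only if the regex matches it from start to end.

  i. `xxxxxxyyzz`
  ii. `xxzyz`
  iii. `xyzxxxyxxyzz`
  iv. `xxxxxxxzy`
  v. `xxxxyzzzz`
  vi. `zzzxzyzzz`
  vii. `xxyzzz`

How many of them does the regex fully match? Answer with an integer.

i → no match
ii → no match
iii → no match
iv → no match — must end with `z`
v → match
vi → no match
vii → match
Total matched: 2

2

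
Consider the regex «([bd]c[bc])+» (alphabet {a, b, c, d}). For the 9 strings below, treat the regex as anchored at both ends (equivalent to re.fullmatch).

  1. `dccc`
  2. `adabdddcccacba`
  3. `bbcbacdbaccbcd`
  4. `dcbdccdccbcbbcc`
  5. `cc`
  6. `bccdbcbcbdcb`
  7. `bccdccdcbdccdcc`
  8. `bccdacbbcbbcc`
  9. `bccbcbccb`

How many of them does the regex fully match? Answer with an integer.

2

1 → no match
2 → no match
3 → no match
4 → match
5 → no match
6 → no match
7 → match
8 → no match
9 → no match
Total matched: 2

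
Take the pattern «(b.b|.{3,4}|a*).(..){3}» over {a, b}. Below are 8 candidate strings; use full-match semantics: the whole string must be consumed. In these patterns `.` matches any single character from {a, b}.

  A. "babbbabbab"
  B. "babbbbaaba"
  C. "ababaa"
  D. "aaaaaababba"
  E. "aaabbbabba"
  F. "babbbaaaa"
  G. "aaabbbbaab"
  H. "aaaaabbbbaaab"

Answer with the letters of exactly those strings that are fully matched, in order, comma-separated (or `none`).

A, B, D, E, G

A → match
B → match
C → no match
D → match
E → match
F → no match
G → match
H → no match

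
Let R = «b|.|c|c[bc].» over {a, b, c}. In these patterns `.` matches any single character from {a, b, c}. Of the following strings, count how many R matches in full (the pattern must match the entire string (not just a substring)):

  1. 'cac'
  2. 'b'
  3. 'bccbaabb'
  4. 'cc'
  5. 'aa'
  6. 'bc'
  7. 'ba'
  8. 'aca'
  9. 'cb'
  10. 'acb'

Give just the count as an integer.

1

1. 'cac' → no match
2. 'b' → match
3. 'bccbaabb' → no match
4. 'cc' → no match
5. 'aa' → no match
6. 'bc' → no match
7. 'ba' → no match
8. 'aca' → no match
9. 'cb' → no match
10. 'acb' → no match
Total matched: 1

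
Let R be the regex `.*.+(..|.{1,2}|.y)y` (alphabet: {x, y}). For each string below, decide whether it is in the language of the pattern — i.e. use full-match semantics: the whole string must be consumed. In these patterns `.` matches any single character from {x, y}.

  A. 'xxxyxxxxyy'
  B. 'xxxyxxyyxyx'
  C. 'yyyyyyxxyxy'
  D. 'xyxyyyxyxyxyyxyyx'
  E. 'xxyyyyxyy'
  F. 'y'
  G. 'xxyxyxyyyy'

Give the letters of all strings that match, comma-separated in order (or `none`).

A → match
B → no match — must end with 'y'
C → match
D → no match — must end with 'y'
E → match
F → no match
G → match

A, C, E, G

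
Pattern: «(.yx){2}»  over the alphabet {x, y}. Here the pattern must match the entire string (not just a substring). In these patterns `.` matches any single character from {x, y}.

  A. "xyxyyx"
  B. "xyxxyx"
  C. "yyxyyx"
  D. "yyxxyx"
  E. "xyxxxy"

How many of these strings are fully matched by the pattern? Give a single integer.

4

A → match
B → match
C → match
D → match
E → no match — must end with "yx"
Total matched: 4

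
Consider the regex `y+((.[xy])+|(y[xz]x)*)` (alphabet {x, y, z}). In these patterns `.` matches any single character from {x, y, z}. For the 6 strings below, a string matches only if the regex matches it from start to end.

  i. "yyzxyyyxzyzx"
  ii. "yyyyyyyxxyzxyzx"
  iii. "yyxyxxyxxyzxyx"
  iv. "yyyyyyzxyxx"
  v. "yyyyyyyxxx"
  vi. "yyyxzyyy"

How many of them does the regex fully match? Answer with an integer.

i → match
ii → match
iii → match
iv → match
v → match
vi → match
Total matched: 6

6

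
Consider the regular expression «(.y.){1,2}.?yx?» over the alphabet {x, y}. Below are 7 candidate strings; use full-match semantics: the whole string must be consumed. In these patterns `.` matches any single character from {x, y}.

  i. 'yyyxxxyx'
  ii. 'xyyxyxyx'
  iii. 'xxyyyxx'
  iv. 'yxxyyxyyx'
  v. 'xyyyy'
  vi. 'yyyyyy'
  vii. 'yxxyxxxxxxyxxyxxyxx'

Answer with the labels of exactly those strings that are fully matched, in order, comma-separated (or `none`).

i → no match
ii → match
iii → no match
iv → no match
v → match
vi → no match
vii → no match

ii, v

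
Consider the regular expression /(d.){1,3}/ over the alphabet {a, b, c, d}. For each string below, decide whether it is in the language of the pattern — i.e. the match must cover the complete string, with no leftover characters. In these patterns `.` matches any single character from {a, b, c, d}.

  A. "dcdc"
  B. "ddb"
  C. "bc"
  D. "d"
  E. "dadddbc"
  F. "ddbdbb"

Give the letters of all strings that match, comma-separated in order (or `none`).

A → match
B → no match
C → no match — must start with "d"
D → no match
E → no match
F → no match

A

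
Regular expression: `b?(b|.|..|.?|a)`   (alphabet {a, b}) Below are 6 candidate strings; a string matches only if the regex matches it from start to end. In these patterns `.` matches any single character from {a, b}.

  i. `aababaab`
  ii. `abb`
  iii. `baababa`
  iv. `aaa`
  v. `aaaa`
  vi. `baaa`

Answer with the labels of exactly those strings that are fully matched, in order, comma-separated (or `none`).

none

i → no match
ii → no match
iii → no match
iv → no match
v → no match
vi → no match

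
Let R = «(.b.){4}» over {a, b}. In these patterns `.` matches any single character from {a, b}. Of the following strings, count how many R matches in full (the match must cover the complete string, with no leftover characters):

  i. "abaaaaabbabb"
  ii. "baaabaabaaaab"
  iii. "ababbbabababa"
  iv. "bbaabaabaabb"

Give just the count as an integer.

1

i. "abaaaaabbabb" → no match
ii → no match
iii → no match
iv. "bbaabaabaabb" → match
Total matched: 1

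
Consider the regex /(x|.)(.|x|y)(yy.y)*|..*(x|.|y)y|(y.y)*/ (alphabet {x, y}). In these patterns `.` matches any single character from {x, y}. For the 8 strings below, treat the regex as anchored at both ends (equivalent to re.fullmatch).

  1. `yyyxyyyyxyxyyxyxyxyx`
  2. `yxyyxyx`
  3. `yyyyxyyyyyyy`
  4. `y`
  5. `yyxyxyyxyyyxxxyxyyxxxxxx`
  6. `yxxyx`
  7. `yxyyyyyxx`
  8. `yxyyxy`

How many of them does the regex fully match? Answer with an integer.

1 → no match
2. `yxyyxyx` → no match
3. `yyyyxyyyyyyy` → match
4. `y` → no match
5 → no match
6. `yxxyx` → no match
7. `yxyyyyyxx` → no match
8. `yxyyxy` → match
Total matched: 2

2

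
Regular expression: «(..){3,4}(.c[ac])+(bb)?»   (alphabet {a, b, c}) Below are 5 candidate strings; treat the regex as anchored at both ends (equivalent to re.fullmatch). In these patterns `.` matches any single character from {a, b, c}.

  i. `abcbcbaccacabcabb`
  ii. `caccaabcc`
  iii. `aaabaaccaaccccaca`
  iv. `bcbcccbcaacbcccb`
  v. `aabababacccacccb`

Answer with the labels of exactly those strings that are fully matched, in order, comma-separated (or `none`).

i → match
ii. `caccaabcc` → match
iii → no match
iv → no match
v → no match

i, ii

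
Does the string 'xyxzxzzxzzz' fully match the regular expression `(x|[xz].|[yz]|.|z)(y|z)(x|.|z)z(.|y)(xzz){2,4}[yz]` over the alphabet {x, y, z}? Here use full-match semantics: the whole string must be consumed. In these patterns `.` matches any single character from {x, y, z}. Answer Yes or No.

No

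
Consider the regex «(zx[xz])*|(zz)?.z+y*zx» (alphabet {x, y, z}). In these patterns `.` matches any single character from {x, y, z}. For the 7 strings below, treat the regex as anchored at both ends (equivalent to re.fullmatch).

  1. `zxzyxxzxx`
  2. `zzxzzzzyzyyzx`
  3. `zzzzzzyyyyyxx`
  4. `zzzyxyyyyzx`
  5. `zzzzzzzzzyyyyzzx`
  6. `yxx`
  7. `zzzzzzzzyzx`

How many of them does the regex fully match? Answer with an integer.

1

1 → no match
2 → no match
3 → no match
4 → no match
5 → no match
6 → no match
7 → match
Total matched: 1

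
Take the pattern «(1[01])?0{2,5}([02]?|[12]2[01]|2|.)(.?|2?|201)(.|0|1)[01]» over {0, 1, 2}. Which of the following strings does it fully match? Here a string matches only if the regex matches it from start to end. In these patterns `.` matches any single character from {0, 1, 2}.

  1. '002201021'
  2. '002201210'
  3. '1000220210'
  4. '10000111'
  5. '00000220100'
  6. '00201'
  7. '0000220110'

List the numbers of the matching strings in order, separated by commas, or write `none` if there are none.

1 → no match
2 → no match
3 → match
4 → match
5 → match
6 → match
7 → match

3, 4, 5, 6, 7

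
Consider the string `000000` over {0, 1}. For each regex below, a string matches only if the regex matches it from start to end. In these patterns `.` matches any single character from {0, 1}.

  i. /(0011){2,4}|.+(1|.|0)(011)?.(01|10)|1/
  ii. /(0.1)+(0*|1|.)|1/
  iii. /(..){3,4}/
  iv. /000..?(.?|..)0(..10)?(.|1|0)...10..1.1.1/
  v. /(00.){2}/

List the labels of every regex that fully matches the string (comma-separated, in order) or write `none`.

i → no match
ii → no match
iii → match
iv → no match — must end with `1`
v → match

iii, v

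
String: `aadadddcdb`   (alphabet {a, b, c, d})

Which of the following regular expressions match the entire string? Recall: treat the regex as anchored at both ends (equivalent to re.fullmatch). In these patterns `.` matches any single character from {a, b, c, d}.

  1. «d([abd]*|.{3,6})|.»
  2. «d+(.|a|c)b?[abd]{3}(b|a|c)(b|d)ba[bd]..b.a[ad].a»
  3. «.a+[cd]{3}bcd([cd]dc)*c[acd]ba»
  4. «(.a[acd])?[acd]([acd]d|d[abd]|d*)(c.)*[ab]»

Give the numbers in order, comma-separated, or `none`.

4

1 → no match
2 → no match — must start with `d`
3 → no match — must end with `ba`
4 → match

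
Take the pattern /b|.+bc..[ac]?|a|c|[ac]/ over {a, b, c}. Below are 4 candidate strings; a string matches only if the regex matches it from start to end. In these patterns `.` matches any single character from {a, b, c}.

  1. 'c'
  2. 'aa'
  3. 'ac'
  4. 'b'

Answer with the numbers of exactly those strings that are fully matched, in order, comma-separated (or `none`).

1. 'c' → match
2. 'aa' → no match
3. 'ac' → no match
4. 'b' → match

1, 4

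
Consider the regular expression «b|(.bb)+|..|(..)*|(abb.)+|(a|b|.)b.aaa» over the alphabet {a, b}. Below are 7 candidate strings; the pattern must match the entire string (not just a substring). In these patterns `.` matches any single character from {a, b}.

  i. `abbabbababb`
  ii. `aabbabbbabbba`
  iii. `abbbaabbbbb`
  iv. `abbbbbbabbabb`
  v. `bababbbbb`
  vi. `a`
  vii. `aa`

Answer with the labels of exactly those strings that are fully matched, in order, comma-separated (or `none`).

vii

i → no match
ii → no match
iii → no match
iv → no match
v → no match
vi → no match
vii → match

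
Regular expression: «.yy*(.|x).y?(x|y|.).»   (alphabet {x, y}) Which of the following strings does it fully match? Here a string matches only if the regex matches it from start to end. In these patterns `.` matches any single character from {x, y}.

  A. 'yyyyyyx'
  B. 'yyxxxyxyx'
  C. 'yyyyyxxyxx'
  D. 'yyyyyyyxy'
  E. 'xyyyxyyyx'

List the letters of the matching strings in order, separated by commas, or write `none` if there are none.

A, C, D, E

A → match
B → no match
C → match
D → match
E → match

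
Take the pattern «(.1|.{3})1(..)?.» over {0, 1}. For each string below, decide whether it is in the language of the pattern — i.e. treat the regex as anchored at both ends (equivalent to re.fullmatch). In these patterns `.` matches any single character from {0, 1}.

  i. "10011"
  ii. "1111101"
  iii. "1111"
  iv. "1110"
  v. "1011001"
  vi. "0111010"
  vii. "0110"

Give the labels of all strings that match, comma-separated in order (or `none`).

i → match
ii → match
iii → match
iv → match
v → match
vi → match
vii → match

i, ii, iii, iv, v, vi, vii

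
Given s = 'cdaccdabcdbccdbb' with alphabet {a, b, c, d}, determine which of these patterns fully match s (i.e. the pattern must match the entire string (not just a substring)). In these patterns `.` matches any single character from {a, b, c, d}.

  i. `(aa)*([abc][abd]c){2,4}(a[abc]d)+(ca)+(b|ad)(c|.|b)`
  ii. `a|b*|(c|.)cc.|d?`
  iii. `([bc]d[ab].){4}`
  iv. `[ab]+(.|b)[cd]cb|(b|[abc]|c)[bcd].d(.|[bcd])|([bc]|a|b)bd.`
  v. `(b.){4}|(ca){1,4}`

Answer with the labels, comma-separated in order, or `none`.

iii

i → no match
ii → no match
iii → match
iv → no match
v → no match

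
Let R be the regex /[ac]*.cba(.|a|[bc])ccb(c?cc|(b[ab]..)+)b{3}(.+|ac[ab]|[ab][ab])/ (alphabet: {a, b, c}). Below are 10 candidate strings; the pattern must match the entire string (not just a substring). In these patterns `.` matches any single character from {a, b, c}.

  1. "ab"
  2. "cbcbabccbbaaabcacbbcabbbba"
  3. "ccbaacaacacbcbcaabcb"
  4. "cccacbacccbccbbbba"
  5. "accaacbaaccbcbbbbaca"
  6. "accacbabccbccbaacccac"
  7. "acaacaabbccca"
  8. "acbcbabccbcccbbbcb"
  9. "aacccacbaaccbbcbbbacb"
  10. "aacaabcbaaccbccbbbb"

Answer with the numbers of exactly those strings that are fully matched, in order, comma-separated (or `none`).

1 → no match
2 → no match
3 → no match
4 → match
5 → no match
6 → no match
7 → no match
8 → match
9 → no match
10 → match

4, 8, 10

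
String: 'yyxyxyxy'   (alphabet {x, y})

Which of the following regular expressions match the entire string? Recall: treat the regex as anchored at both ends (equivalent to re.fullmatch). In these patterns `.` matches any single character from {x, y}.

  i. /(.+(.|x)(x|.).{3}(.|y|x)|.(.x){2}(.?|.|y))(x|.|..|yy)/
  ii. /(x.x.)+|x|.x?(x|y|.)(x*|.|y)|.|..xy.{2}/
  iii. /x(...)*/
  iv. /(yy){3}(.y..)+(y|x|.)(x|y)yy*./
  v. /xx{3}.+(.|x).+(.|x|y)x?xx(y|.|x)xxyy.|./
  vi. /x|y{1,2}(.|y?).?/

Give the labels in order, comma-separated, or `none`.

i

i → match
ii → no match
iii → no match — must start with 'x'
iv → no match
v → no match
vi → no match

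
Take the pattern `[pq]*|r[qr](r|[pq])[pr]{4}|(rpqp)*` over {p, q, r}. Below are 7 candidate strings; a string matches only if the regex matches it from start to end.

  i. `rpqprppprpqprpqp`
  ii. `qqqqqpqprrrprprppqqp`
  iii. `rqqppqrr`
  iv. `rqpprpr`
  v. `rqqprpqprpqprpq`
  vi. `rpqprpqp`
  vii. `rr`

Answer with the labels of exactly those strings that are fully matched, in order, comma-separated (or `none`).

iv, vi

i → no match
ii → no match
iii → no match
iv → match
v → no match
vi → match
vii → no match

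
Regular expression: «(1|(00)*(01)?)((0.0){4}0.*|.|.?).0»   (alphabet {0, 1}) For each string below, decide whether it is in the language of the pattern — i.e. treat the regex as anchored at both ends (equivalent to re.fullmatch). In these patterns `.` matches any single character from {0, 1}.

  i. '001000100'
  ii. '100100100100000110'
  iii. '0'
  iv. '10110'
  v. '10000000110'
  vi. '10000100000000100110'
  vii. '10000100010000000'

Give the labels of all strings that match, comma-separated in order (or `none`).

i → no match
ii → no match
iii → no match
iv → no match
v → no match
vi → match
vii → no match

vi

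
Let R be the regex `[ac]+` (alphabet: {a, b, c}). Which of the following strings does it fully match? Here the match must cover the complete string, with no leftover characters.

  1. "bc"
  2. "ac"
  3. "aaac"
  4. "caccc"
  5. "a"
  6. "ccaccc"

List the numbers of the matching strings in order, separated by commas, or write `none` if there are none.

2, 3, 4, 5, 6

1 → no match
2 → match
3 → match
4 → match
5 → match
6 → match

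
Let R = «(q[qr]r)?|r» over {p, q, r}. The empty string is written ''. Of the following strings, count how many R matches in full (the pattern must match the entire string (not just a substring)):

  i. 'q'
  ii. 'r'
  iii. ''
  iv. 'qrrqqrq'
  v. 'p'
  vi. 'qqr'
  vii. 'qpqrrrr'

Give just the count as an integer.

3

i → no match
ii → match
iii → match
iv → no match
v → no match
vi → match
vii → no match
Total matched: 3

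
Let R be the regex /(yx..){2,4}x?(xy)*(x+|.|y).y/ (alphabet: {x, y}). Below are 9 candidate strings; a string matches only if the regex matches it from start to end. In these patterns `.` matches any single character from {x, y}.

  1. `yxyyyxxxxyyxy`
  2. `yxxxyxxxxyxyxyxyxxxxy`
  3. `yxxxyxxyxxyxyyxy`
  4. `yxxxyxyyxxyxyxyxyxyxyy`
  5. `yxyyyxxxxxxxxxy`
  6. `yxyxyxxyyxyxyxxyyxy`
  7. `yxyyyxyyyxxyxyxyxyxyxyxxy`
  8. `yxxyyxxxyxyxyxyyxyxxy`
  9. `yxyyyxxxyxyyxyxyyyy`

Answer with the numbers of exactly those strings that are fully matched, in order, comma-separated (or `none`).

1, 2, 3, 4, 5, 6, 7, 8, 9

1 → match
2 → match
3 → match
4 → match
5 → match
6 → match
7 → match
8 → match
9 → match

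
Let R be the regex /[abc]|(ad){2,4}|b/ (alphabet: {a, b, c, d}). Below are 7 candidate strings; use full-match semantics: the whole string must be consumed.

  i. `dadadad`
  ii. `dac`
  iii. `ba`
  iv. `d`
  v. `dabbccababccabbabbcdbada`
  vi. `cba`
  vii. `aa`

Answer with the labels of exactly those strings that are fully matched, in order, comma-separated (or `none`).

i → no match
ii → no match
iii → no match
iv → no match
v → no match
vi → no match
vii → no match

none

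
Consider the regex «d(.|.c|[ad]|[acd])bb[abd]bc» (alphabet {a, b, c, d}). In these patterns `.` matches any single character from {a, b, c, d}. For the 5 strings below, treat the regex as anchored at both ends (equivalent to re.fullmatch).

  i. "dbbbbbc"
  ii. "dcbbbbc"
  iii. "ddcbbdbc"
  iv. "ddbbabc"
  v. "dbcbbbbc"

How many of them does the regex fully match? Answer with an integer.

5

i. "dbbbbbc" → match
ii. "dcbbbbc" → match
iii. "ddcbbdbc" → match
iv. "ddbbabc" → match
v. "dbcbbbbc" → match
Total matched: 5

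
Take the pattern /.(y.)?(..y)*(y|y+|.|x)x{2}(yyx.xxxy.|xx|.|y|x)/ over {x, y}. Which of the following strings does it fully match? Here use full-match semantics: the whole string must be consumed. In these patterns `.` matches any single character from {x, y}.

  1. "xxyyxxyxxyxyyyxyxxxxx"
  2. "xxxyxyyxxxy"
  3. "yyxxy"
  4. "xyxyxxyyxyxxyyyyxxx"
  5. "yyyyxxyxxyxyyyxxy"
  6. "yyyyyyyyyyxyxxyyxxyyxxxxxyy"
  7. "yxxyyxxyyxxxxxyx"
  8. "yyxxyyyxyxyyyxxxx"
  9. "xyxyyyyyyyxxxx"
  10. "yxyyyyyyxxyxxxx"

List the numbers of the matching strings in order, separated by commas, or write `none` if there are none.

1 → match
2 → match
3 → match
4 → match
5 → match
6 → match
7 → match
8 → match
9 → match
10 → no match

1, 2, 3, 4, 5, 6, 7, 8, 9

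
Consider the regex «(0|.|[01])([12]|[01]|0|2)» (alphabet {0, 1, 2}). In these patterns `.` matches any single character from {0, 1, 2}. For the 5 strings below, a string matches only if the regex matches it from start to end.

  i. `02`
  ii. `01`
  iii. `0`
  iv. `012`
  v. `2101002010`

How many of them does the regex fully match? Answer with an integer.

2

i → match
ii → match
iii → no match
iv → no match
v → no match
Total matched: 2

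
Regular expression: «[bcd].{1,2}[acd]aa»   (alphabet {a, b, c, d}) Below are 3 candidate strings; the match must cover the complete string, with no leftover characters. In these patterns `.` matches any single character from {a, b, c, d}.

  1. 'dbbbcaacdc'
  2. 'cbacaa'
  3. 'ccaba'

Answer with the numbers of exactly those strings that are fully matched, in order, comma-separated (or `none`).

2

1 → no match — must end with 'aa'
2 → match
3 → no match — must end with 'aa'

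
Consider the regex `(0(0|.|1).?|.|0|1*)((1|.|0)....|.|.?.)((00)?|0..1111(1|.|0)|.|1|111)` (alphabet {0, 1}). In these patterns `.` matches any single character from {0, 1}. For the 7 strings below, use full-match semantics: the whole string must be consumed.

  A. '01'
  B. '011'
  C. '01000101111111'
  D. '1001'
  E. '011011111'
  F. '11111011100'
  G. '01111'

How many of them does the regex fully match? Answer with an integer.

A. '01' → match
B. '011' → match
C → match
D. '1001' → match
E. '011011111' → match
F. '11111011100' → match
G. '01111' → match
Total matched: 7

7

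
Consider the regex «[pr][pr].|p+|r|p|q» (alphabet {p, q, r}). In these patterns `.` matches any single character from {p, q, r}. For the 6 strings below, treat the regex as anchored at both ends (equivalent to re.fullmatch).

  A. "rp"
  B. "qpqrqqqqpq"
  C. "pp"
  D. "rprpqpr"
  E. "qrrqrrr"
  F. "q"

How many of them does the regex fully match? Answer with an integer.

2

A → no match
B → no match
C → match
D → no match
E → no match
F → match
Total matched: 2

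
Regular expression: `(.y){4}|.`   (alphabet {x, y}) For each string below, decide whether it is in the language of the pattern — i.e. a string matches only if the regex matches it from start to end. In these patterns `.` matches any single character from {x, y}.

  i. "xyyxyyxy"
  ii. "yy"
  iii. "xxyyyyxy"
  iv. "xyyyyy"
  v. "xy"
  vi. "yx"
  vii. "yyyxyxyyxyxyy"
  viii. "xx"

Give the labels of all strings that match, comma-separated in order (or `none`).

i → no match
ii → no match
iii → no match
iv → no match
v → no match
vi → no match
vii → no match
viii → no match

none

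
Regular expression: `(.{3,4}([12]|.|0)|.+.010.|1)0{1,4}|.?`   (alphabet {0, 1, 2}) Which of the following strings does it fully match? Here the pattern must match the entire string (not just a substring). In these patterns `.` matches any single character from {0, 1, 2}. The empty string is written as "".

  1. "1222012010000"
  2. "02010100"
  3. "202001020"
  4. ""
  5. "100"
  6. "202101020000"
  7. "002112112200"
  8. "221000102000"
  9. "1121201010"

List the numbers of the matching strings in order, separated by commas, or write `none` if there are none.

1, 2, 3, 4, 5, 6, 8, 9

1 → match
2 → match
3 → match
4 → match
5 → match
6 → match
7 → no match
8 → match
9 → match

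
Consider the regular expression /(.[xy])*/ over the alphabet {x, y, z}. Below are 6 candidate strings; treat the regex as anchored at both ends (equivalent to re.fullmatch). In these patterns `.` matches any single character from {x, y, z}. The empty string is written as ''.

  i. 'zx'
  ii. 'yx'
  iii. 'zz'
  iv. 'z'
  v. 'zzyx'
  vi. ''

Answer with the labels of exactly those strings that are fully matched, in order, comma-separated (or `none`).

i, ii, vi

i. 'zx' → match
ii. 'yx' → match
iii. 'zz' → no match
iv. 'z' → no match
v. 'zzyx' → no match
vi. '' → match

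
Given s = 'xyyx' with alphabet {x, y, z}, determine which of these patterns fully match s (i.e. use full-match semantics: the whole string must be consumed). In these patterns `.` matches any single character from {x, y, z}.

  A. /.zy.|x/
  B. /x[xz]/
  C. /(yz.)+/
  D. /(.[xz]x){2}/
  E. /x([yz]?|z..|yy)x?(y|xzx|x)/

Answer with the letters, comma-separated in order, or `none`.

A → no match
B → no match
C → no match — must start with 'yz'
D → no match
E → match

E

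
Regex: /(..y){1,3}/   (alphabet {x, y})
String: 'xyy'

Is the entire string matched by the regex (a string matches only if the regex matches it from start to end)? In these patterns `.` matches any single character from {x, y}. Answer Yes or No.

Yes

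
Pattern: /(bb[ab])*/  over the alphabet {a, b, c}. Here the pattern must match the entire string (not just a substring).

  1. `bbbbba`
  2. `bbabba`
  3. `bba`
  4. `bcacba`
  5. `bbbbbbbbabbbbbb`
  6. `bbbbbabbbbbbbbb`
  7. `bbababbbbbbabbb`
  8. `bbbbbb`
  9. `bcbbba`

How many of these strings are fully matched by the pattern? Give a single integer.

1 → match
2 → match
3 → match
4 → no match
5 → match
6 → match
7 → no match
8 → match
9 → no match
Total matched: 6

6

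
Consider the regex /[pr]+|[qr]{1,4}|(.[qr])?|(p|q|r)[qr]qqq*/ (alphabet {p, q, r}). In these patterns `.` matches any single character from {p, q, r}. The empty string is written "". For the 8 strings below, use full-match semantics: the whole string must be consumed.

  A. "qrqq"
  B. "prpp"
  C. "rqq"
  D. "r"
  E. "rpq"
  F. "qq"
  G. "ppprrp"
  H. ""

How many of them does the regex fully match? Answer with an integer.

7

A → match
B → match
C → match
D → match
E → no match
F → match
G → match
H → match
Total matched: 7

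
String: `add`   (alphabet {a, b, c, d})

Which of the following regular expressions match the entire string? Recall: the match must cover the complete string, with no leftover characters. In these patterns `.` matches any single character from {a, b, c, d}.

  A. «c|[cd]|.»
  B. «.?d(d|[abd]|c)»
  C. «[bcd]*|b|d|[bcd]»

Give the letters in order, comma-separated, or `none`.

A → no match
B → match
C → no match

B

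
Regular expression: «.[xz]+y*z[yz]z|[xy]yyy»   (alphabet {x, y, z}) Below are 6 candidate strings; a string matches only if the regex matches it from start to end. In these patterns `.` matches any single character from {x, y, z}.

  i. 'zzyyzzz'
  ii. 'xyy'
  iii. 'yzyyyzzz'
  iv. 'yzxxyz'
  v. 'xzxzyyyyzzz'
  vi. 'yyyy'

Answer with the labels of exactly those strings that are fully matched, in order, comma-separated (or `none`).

i → match
ii → no match
iii → match
iv → no match
v → match
vi → match

i, iii, v, vi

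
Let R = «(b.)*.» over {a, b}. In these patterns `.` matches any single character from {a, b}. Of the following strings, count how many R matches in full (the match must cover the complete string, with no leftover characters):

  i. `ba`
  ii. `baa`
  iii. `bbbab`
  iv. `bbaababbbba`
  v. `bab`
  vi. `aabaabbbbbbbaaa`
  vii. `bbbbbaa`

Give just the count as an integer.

i → no match
ii → match
iii → match
iv → no match
v → match
vi → no match
vii → match
Total matched: 4

4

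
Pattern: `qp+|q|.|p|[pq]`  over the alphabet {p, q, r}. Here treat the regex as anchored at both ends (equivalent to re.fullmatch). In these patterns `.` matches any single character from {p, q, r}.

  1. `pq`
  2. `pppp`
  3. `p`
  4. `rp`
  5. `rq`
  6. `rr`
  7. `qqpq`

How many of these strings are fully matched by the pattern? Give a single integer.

1

1. `pq` → no match
2. `pppp` → no match
3. `p` → match
4. `rp` → no match
5. `rq` → no match
6. `rr` → no match
7. `qqpq` → no match
Total matched: 1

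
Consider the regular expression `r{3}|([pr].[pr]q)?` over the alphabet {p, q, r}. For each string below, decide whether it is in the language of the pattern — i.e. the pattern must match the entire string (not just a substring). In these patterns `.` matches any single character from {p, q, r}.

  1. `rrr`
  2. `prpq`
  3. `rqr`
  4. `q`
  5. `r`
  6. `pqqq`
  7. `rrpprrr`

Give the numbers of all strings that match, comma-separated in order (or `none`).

1. `rrr` → match
2. `prpq` → match
3. `rqr` → no match
4. `q` → no match
5. `r` → no match
6. `pqqq` → no match
7. `rrpprrr` → no match

1, 2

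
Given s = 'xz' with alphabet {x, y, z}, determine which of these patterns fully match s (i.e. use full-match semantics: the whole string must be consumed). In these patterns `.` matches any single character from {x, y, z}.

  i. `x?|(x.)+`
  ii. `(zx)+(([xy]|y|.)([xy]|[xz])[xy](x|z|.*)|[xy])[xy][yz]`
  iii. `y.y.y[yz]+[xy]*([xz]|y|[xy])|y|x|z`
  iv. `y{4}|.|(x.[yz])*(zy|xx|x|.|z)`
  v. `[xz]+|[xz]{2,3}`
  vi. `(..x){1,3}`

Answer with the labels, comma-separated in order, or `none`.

i → match
ii → no match — must start with 'zx'
iii → no match
iv → no match
v → match
vi → no match — must end with 'x'

i, v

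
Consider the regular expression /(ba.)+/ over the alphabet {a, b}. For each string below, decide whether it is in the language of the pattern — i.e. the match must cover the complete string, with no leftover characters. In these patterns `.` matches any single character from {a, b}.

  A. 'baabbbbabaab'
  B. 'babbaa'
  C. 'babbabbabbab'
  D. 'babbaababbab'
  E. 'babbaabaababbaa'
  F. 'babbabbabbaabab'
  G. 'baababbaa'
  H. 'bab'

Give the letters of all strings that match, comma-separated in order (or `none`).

A → no match
B → match
C → match
D → match
E → match
F → match
G → match
H → match

B, C, D, E, F, G, H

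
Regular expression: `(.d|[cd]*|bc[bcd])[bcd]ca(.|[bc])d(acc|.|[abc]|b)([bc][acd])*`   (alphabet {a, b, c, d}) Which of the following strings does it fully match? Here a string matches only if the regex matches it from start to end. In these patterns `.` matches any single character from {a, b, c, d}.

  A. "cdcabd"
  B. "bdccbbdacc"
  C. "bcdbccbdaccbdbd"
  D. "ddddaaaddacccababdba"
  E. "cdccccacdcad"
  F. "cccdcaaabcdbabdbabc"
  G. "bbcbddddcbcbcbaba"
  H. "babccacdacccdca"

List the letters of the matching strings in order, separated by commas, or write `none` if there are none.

A → no match
B → no match
C → no match
D → no match
E → no match
F → no match
G → no match
H → no match

none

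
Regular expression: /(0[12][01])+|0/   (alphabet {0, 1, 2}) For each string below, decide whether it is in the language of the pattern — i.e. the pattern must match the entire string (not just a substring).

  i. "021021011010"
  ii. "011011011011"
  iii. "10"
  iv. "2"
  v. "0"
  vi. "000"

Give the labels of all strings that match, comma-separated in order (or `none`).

i, ii, v

i → match
ii → match
iii → no match — must start with "0"
iv → no match — must start with "0"
v → match
vi → no match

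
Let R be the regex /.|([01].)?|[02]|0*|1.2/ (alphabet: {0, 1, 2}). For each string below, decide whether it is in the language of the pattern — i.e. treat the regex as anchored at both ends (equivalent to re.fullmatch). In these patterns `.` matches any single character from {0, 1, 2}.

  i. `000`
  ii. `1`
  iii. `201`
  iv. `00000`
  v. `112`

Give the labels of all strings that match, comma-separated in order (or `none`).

i, ii, iv, v

i → match
ii → match
iii → no match
iv → match
v → match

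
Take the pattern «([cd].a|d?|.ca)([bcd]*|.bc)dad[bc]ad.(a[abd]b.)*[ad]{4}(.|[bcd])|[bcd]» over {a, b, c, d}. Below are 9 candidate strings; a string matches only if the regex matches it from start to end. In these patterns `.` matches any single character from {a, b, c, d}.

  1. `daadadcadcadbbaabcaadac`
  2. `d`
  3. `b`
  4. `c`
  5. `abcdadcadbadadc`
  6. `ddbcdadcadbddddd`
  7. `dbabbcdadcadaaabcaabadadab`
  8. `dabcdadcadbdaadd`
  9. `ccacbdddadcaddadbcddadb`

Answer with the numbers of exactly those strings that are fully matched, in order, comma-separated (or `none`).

1, 2, 3, 4, 5, 6, 7, 8, 9

1 → match
2 → match
3 → match
4 → match
5 → match
6 → match
7 → match
8 → match
9 → match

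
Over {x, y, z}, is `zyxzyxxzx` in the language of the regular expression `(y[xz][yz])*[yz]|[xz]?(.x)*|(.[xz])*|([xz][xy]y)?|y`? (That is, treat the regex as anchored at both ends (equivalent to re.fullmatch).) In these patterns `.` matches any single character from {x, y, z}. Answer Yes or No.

No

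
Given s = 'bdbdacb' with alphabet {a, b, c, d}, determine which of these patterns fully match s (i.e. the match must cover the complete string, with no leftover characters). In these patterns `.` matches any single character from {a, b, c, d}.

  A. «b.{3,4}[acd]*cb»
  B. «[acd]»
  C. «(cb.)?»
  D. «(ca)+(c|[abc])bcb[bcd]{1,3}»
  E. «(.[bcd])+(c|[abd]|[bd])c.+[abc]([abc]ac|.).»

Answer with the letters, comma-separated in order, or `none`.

A

A → match
B → no match
C → no match
D → no match — must start with 'ca'
E → no match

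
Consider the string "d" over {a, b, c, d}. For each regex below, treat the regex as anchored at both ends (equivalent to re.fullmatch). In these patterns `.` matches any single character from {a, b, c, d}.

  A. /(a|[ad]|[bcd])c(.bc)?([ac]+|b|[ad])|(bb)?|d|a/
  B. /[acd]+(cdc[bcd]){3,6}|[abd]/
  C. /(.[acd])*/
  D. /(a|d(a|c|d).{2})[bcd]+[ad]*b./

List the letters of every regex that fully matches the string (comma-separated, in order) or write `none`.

A, B

A → match
B → match
C → no match
D → no match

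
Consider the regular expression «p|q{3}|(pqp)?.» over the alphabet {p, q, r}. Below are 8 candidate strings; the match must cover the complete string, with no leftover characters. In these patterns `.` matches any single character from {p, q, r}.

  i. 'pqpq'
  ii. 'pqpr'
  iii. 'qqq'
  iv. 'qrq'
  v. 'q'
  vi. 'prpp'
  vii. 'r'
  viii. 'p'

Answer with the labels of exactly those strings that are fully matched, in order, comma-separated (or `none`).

i → match
ii → match
iii → match
iv → no match
v → match
vi → no match
vii → match
viii → match

i, ii, iii, v, vii, viii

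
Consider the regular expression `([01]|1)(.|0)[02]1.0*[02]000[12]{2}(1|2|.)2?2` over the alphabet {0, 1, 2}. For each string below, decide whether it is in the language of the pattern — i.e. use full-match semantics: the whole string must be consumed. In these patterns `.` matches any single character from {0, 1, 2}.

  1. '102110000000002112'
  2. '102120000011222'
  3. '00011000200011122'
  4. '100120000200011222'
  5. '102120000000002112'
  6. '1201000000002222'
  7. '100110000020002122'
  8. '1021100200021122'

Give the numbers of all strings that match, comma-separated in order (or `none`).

1 → match
2 → match
3 → match
4 → match
5 → match
6 → match
7 → match
8 → match

1, 2, 3, 4, 5, 6, 7, 8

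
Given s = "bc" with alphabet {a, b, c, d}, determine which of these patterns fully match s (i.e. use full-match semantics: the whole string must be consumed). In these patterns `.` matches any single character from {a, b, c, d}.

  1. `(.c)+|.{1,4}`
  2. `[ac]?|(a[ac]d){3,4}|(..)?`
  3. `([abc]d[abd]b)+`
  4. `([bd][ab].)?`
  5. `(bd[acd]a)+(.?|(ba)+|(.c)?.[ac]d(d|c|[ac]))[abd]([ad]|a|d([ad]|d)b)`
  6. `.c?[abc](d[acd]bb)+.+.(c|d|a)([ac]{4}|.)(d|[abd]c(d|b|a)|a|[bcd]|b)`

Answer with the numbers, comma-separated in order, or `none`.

1, 2

1 → match
2 → match
3 → no match — must end with "b"
4 → no match
5 → no match — must start with "bd"
6 → no match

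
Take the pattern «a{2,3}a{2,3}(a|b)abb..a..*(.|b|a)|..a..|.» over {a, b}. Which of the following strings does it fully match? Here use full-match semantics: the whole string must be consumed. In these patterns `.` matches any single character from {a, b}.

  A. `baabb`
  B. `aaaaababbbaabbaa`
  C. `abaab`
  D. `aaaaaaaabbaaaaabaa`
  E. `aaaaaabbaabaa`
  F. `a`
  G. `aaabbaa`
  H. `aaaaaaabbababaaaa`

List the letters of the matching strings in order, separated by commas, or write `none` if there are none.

A, B, C, D, F, H

A. `baabb` → match
B → match
C. `abaab` → match
D → match
E → no match
F. `a` → match
G. `aaabbaa` → no match
H → match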